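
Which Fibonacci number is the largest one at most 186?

144 ≤ 186 < 233, so the largest Fibonacci number not exceeding 186 is 144.

144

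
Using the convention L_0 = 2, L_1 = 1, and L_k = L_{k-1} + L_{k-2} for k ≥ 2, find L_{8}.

L_{2} = L_{1} + L_{0} = 1 + 2 = 3
L_{3} = L_{2} + L_{1} = 3 + 1 = 4
L_{4} = L_{3} + L_{2} = 4 + 3 = 7
L_{5} = L_{4} + L_{3} = 7 + 4 = 11
L_{6} = L_{5} + L_{4} = 11 + 7 = 18
L_{7} = L_{6} + L_{5} = 18 + 11 = 29
L_{8} = L_{7} + L_{6} = 29 + 18 = 47

47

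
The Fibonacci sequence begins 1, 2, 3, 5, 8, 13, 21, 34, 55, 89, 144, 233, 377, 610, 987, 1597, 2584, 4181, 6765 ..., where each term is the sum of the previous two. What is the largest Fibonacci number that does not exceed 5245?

4181

4181 ≤ 5245 < 6765, so the largest Fibonacci number not exceeding 5245 is 4181.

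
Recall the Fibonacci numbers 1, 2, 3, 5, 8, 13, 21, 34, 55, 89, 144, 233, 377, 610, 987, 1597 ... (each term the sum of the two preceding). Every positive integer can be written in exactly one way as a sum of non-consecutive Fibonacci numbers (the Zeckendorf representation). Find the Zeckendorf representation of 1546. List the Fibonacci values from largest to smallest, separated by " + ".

987 + 377 + 144 + 34 + 3 + 1

largest Fibonacci ≤ 1546 is 987; 1546 − 987 = 559
largest Fibonacci ≤ 559 is 377; 559 − 377 = 182
largest Fibonacci ≤ 182 is 144; 182 − 144 = 38
largest Fibonacci ≤ 38 is 34; 38 − 34 = 4
largest Fibonacci ≤ 4 is 3; 4 − 3 = 1
largest Fibonacci ≤ 1 is 1; 1 − 1 = 0
So 1546 = 987 + 377 + 144 + 34 + 3 + 1, with no two terms consecutive in the sequence.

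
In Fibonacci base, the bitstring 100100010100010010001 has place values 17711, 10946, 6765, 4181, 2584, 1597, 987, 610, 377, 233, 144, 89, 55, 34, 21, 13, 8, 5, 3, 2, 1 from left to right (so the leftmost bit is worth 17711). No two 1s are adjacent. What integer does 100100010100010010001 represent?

Summing the place values of the 1 bits: 17711 + 4181 + 610 + 233 + 34 + 8 + 1 = 22778.

22778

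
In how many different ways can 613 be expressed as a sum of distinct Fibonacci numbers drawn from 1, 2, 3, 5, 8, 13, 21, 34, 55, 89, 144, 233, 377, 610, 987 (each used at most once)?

Starting from the Zeckendorf form and repeatedly splitting a term F_k into F_{k−1} + F_{k−2} (when neither is already used) reaches every representation.
613 = 610+3 = 610+2+1 = 377+233+3 = 377+233+2+1 = … (8 more), for 12 in all.

12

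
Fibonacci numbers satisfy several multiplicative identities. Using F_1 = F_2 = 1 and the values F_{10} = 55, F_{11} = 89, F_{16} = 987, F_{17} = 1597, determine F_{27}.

196418

By the addition formula F_{m+n} = F_m F_{n+1} + F_{m−1} F_n with m=11, n=16: F_{27} = 89·1597 + 55·987 = 142133 + 54285 = 196418.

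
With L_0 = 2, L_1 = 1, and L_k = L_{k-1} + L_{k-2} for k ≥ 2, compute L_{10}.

Iterating the recurrence up to L_{2} = 3 and L_{1} = 1:
L_{3} = L_{2} + L_{1} = 3 + 1 = 4
L_{4} = L_{3} + L_{2} = 4 + 3 = 7
L_{5} = L_{4} + L_{3} = 7 + 4 = 11
L_{6} = L_{5} + L_{4} = 11 + 7 = 18
L_{7} = L_{6} + L_{5} = 18 + 11 = 29
L_{8} = L_{7} + L_{6} = 29 + 18 = 47
L_{9} = L_{8} + L_{7} = 47 + 29 = 76
L_{10} = L_{9} + L_{8} = 76 + 47 = 123

123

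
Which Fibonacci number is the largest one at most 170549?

121393 ≤ 170549 < 196418, so the largest Fibonacci number not exceeding 170549 is 121393.

121393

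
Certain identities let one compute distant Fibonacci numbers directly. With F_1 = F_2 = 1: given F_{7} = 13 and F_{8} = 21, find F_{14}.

By the doubling identity F_{2k} = F_k(2F_{k+1} − F_k): F_{14} = 13·(2·21 − 13) = 13·29 = 377.

377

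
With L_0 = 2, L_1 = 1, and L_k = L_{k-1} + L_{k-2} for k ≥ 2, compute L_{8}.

Iterating the recurrence up to L_{4} = 7 and L_{3} = 4:
L_{5} = L_{4} + L_{3} = 7 + 4 = 11
L_{6} = L_{5} + L_{4} = 11 + 7 = 18
L_{7} = L_{6} + L_{5} = 18 + 11 = 29
L_{8} = L_{7} + L_{6} = 29 + 18 = 47

47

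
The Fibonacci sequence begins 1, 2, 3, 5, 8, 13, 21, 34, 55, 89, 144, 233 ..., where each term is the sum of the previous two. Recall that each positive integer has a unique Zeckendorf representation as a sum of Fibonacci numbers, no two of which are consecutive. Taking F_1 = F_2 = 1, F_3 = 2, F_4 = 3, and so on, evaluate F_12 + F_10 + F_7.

F_12 + F_10 + F_7 = 144 + 55 + 13 = 212.

212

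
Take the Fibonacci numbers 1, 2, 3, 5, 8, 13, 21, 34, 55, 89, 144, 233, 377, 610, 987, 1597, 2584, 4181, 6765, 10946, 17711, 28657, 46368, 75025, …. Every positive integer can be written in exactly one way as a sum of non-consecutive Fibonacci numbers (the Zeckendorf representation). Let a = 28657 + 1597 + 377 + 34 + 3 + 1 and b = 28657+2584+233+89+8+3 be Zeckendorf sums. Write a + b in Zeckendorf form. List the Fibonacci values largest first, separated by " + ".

46368 + 10946 + 4181 + 610 + 89 + 34 + 13 + 2

The two numbers are 30669 and 31574, so their sum is 62243.
Greedy algorithm:
46368 ≤ 62243 < 75025, so take 46368; remainder 15875
10946 ≤ 15875 < 17711, so take 10946; remainder 4929
4181 ≤ 4929 < 6765, so take 4181; remainder 748
610 ≤ 748 < 987, so take 610; remainder 138
89 ≤ 138 < 144, so take 89; remainder 49
34 ≤ 49 < 55, so take 34; remainder 15
13 ≤ 15 < 21, so take 13; remainder 2
2 ≤ 2 < 3, so take 2; remainder 0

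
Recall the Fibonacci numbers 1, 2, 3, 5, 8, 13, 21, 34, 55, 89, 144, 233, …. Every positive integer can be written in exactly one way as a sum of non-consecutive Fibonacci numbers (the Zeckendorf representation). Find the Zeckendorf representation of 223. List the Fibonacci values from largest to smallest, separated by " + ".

144 + 55 + 21 + 3

Greedily peel off the largest Fibonacci term at each step:
223: greatest Fibonacci not exceeding it is 144, leaving 79
79: greatest Fibonacci not exceeding it is 55, leaving 24
24: greatest Fibonacci not exceeding it is 21, leaving 3
3: greatest Fibonacci not exceeding it is 3, leaving 0
So 223 = 144 + 55 + 21 + 3, with no two terms consecutive in the sequence.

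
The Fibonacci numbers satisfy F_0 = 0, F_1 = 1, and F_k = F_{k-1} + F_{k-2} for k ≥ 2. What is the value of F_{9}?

34

Iterating the recurrence up to F_{5} = 5 and F_{4} = 3:
F_{6} = F_{5} + F_{4} = 5 + 3 = 8
F_{7} = F_{6} + F_{5} = 8 + 5 = 13
F_{8} = F_{7} + F_{6} = 13 + 8 = 21
F_{9} = F_{8} + F_{7} = 21 + 13 = 34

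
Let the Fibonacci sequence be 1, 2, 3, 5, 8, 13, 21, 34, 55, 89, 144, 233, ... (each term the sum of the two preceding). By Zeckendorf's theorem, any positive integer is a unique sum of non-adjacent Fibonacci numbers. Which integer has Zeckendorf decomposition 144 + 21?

144 + 21 = 165.

165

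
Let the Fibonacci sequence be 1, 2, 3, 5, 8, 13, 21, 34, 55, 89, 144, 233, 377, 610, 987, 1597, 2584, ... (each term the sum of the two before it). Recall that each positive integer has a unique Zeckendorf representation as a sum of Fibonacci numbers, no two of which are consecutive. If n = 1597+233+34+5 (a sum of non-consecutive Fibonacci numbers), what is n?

1869

1597+233+34+5 = 1869.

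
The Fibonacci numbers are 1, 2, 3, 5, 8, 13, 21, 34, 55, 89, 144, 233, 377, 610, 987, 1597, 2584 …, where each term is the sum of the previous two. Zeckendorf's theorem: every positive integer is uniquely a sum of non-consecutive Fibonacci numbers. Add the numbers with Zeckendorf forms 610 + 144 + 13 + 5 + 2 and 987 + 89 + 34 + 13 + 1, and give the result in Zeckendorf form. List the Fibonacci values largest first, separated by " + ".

The two numbers are 774 and 1124, so their sum is 1898.
subtract 1597 from 1898: 301 remains
subtract 233 from 301: 68 remains
subtract 55 from 68: 13 remains
subtract 13 from 13: 0 remains

1597 + 233 + 55 + 13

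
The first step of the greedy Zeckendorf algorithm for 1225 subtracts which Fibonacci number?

987 ≤ 1225 < 1597, so the largest Fibonacci number not exceeding 1225 is 987.

987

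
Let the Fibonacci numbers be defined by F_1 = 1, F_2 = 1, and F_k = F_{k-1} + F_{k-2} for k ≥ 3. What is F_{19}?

Iterating the recurrence up to F_{13} = 233 and F_{12} = 144:
F_{14} = F_{13} + F_{12} = 233 + 144 = 377
F_{15} = F_{14} + F_{13} = 377 + 233 = 610
F_{16} = F_{15} + F_{14} = 610 + 377 = 987
F_{17} = F_{16} + F_{15} = 987 + 610 = 1597
F_{18} = F_{17} + F_{16} = 1597 + 987 = 2584
F_{19} = F_{18} + F_{17} = 2584 + 1597 = 4181

4181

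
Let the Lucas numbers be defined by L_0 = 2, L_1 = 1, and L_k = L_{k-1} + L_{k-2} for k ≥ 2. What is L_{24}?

Iterating the recurrence up to L_{17} = 3571 and L_{16} = 2207:
L_{18} = L_{17} + L_{16} = 3571 + 2207 = 5778
L_{19} = L_{18} + L_{17} = 5778 + 3571 = 9349
L_{20} = L_{19} + L_{18} = 9349 + 5778 = 15127
L_{21} = L_{20} + L_{19} = 15127 + 9349 = 24476
L_{22} = L_{21} + L_{20} = 24476 + 15127 = 39603
L_{23} = L_{22} + L_{21} = 39603 + 24476 = 64079
L_{24} = L_{23} + L_{22} = 64079 + 39603 = 103682

103682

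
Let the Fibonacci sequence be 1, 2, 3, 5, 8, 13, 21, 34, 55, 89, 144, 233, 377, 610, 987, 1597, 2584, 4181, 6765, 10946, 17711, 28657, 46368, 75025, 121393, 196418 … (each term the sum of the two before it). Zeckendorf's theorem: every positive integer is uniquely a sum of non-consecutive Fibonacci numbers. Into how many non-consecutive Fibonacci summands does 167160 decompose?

take 121393 (≤ 167160); 167160 − 121393 = 45767
take 28657 (≤ 45767); 45767 − 28657 = 17110
take 10946 (≤ 17110); 17110 − 10946 = 6164
take 4181 (≤ 6164); 6164 − 4181 = 1983
take 1597 (≤ 1983); 1983 − 1597 = 386
take 377 (≤ 386); 386 − 377 = 9
take 8 (≤ 9); 9 − 8 = 1
take 1 (≤ 1); 1 − 1 = 0
167160 = 121393 + 28657 + 10946 + 4181 + 1597 + 377 + 8 + 1, which has 8 terms.

8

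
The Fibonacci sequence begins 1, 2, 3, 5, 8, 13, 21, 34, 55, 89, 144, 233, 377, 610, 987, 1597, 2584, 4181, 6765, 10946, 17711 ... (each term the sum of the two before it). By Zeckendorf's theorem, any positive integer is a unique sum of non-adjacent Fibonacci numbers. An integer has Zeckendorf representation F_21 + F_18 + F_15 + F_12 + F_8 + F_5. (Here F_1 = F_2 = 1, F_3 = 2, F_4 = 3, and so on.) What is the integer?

14310

F_21 + F_18 + F_15 + F_12 + F_8 + F_5 = 10946 + 2584 + 610 + 144 + 21 + 5 = 14310.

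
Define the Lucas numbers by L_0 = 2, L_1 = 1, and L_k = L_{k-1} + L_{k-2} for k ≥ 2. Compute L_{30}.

1860498

Iterating the recurrence up to L_{26} = 271443 and L_{25} = 167761:
L_{27} = L_{26} + L_{25} = 271443 + 167761 = 439204
L_{28} = L_{27} + L_{26} = 439204 + 271443 = 710647
L_{29} = L_{28} + L_{27} = 710647 + 439204 = 1149851
L_{30} = L_{29} + L_{28} = 1149851 + 710647 = 1860498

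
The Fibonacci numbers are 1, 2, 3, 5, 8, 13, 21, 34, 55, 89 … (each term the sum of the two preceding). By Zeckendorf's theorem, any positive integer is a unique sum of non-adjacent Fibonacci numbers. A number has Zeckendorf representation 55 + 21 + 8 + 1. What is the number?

85

55 + 21 + 8 + 1 = 85.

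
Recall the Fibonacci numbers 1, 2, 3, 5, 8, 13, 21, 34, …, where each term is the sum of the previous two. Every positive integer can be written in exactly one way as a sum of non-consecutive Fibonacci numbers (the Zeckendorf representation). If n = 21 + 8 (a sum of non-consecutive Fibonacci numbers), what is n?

21 + 8 = 29.

29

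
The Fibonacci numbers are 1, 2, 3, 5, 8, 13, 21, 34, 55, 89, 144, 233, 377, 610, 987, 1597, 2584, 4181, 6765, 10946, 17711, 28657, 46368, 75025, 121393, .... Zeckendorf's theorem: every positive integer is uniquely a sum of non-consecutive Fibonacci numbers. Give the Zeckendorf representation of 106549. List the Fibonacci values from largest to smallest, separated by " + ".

take 75025 (≤ 106549); 106549 − 75025 = 31524
take 28657 (≤ 31524); 31524 − 28657 = 2867
take 2584 (≤ 2867); 2867 − 2584 = 283
take 233 (≤ 283); 283 − 233 = 50
take 34 (≤ 50); 50 − 34 = 16
take 13 (≤ 16); 16 − 13 = 3
take 3 (≤ 3); 3 − 3 = 0
So 106549 = 75025 + 28657 + 2584 + 233 + 34 + 13 + 3, with no two terms consecutive in the sequence.

75025 + 28657 + 2584 + 233 + 34 + 13 + 3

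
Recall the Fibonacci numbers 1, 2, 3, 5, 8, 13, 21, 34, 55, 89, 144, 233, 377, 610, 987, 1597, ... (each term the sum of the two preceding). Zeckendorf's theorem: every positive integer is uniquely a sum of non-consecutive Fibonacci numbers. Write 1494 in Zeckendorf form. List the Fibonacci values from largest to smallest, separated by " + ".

Greedy algorithm:
987 ≤ 1494 < 1597, so take 987; remainder 507
377 ≤ 507 < 610, so take 377; remainder 130
89 ≤ 130 < 144, so take 89; remainder 41
34 ≤ 41 < 55, so take 34; remainder 7
5 ≤ 7 < 8, so take 5; remainder 2
2 ≤ 2 < 3, so take 2; remainder 0
So 1494 = 987 + 377 + 89 + 34 + 5 + 2, with no two terms consecutive in the sequence.

987 + 377 + 89 + 34 + 5 + 2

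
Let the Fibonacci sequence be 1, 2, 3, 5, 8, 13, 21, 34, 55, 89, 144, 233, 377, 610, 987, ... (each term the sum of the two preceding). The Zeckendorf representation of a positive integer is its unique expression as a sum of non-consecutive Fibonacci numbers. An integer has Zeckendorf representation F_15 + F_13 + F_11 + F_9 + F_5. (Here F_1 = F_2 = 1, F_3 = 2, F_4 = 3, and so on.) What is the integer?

F_15 + F_13 + F_11 + F_9 + F_5 = 610 + 233 + 89 + 34 + 5 = 971.

971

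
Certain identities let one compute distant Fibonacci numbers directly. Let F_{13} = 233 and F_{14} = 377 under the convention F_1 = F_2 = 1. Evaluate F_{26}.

121393

By the doubling identity F_{2k} = F_k(2F_{k+1} − F_k): F_{26} = 233·(2·377 − 233) = 233·521 = 121393.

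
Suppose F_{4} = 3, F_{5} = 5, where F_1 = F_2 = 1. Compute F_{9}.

By the addition formula F_{m+n} = F_m F_{n+1} + F_{m−1} F_n with m=5, n=4: F_{9} = 5·5 + 3·3 = 25 + 9 = 34.

34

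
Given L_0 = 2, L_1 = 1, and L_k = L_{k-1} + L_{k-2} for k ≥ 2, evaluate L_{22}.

Iterating the recurrence up to L_{14} = 843 and L_{13} = 521:
L_{15} = L_{14} + L_{13} = 843 + 521 = 1364
L_{16} = L_{15} + L_{14} = 1364 + 843 = 2207
L_{17} = L_{16} + L_{15} = 2207 + 1364 = 3571
L_{18} = L_{17} + L_{16} = 3571 + 2207 = 5778
L_{19} = L_{18} + L_{17} = 5778 + 3571 = 9349
L_{20} = L_{19} + L_{18} = 9349 + 5778 = 15127
L_{21} = L_{20} + L_{19} = 15127 + 9349 = 24476
L_{22} = L_{21} + L_{20} = 24476 + 15127 = 39603

39603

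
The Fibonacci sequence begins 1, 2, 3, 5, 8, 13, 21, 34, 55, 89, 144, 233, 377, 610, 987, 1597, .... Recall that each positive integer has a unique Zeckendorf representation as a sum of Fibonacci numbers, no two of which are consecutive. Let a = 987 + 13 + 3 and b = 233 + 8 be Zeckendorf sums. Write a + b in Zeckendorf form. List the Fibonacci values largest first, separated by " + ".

The two numbers are 1003 and 241, so their sum is 1244.
Repeatedly subtract the largest Fibonacci number that fits:
subtract 987 from 1244: 257 remains
subtract 233 from 257: 24 remains
subtract 21 from 24: 3 remains
subtract 3 from 3: 0 remains

987 + 233 + 21 + 3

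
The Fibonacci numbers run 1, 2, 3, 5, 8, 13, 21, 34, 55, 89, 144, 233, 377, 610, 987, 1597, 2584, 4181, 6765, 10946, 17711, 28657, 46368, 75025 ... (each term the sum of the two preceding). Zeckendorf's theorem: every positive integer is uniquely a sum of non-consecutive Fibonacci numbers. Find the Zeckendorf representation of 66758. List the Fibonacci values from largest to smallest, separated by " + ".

46368 ≤ 66758 < 75025, so take 46368; remainder 20390
17711 ≤ 20390 < 28657, so take 17711; remainder 2679
2584 ≤ 2679 < 4181, so take 2584; remainder 95
89 ≤ 95 < 144, so take 89; remainder 6
5 ≤ 6 < 8, so take 5; remainder 1
1 ≤ 1 < 2, so take 1; remainder 0
So 66758 = 46368 + 17711 + 2584 + 89 + 5 + 1, with no two terms consecutive in the sequence.

46368 + 17711 + 2584 + 89 + 5 + 1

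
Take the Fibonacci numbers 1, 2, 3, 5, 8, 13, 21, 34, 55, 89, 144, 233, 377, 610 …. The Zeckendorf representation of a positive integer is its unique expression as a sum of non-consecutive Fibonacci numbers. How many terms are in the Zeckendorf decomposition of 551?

Greedy algorithm:
551: greatest Fibonacci not exceeding it is 377, leaving 174
174: greatest Fibonacci not exceeding it is 144, leaving 30
30: greatest Fibonacci not exceeding it is 21, leaving 9
9: greatest Fibonacci not exceeding it is 8, leaving 1
1: greatest Fibonacci not exceeding it is 1, leaving 0
551 = 377 + 144 + 21 + 8 + 1, which has 5 terms.

5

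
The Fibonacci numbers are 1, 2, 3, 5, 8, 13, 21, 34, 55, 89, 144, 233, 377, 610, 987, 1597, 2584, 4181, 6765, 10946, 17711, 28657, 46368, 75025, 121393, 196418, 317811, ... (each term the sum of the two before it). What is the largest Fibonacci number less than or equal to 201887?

196418 ≤ 201887 < 317811, so the largest Fibonacci number not exceeding 201887 is 196418.

196418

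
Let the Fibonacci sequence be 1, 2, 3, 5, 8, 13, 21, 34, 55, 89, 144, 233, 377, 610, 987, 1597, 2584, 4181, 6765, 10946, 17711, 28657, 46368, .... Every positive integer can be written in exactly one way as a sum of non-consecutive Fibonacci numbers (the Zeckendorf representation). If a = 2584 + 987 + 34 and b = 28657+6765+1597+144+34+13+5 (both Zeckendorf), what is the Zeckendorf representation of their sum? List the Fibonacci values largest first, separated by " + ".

28657 + 10946 + 987 + 144 + 55 + 21 + 8 + 2

The two numbers are 3605 and 37215, so their sum is 40820.
40820 − 28657 = 12163
12163 − 10946 = 1217
1217 − 987 = 230
230 − 144 = 86
86 − 55 = 31
31 − 21 = 10
10 − 8 = 2
2 − 2 = 0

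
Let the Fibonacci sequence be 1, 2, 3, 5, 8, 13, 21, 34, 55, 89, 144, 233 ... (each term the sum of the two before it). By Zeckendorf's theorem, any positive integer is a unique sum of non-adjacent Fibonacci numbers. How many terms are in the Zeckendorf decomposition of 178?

2

Greedy algorithm:
178: greatest Fibonacci not exceeding it is 144, leaving 34
34: greatest Fibonacci not exceeding it is 34, leaving 0
178 = 144 + 34, which has 2 terms.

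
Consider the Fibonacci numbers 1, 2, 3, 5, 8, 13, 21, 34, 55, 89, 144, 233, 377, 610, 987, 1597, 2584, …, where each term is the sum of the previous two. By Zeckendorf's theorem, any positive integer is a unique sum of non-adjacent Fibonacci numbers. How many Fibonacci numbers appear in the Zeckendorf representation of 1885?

3

Repeatedly subtract the largest Fibonacci number that fits:
subtract 1597 from 1885: 288 remains
subtract 233 from 288: 55 remains
subtract 55 from 55: 0 remains
1885 = 1597 + 233 + 55, which has 3 terms.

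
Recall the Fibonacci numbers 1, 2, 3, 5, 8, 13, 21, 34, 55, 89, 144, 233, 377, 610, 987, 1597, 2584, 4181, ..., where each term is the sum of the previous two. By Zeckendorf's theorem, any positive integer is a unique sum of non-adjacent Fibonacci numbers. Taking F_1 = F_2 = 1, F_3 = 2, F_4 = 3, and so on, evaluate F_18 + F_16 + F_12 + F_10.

F_18 + F_16 + F_12 + F_10 = 2584 + 987 + 144 + 55 = 3770.

3770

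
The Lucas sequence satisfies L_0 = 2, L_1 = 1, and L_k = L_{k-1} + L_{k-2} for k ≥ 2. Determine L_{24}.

103682

Iterating the recurrence up to L_{20} = 15127 and L_{19} = 9349:
L_{21} = L_{20} + L_{19} = 15127 + 9349 = 24476
L_{22} = L_{21} + L_{20} = 24476 + 15127 = 39603
L_{23} = L_{22} + L_{21} = 39603 + 24476 = 64079
L_{24} = L_{23} + L_{22} = 64079 + 39603 = 103682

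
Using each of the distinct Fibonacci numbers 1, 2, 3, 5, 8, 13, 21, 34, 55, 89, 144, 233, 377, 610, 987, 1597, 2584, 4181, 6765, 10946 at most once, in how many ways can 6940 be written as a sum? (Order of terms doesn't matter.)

6940 = 6765+144+21+8+2 = 6765+144+21+5+3+2 = 6765+89+55+21+8+2 = 4181+2584+144+21+8+2 = … (28 more), for 32 in all.

32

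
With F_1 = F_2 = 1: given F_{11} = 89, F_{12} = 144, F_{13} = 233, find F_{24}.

46368

By the addition formula F_{m+n} = F_m F_{n+1} + F_{m−1} F_n with m=13, n=11: F_{24} = 233·144 + 144·89 = 33552 + 12816 = 46368.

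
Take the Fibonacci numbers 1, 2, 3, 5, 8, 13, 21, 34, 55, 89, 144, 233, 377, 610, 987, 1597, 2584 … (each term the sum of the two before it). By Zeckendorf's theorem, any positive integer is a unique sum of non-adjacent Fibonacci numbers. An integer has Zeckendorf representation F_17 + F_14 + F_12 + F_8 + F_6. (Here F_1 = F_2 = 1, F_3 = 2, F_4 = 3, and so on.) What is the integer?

F_17 + F_14 + F_12 + F_8 + F_6 = 1597 + 377 + 144 + 21 + 8 = 2147.

2147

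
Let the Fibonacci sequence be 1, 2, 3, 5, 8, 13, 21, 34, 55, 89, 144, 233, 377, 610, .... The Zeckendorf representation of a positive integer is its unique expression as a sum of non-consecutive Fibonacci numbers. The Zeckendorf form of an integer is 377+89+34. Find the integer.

500

377+89+34 = 500.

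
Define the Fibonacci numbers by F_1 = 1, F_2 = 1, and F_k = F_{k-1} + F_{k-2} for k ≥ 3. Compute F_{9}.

34

F_{2} = F_{1} + F_{0} = 1 + 0 = 1
F_{3} = F_{2} + F_{1} = 1 + 1 = 2
F_{4} = F_{3} + F_{2} = 2 + 1 = 3
F_{5} = F_{4} + F_{3} = 3 + 2 = 5
F_{6} = F_{5} + F_{4} = 5 + 3 = 8
F_{7} = F_{6} + F_{5} = 8 + 5 = 13
F_{8} = F_{7} + F_{6} = 13 + 8 = 21
F_{9} = F_{8} + F_{7} = 21 + 13 = 34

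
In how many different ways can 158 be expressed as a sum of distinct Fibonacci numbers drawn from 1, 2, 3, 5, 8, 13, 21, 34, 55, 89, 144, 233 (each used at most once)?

9

158 = 144+13+1 = 144+8+5+1 = 89+55+13+1 = … (6 more), for 9 in all.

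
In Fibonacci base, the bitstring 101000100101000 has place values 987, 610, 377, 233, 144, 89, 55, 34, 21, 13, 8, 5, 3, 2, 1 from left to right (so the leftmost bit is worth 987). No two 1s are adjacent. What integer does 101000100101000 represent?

Summing the place values of the 1 bits: 987 + 377 + 55 + 13 + 5 = 1437.

1437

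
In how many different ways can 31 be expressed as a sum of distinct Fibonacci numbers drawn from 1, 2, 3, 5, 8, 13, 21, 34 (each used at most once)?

Starting from the Zeckendorf form and repeatedly splitting a term F_k into F_{k−1} + F_{k−2} (when neither is already used) reaches every representation.
31 = 21+8+2 = 21+5+3+2 = 13+8+5+3+2 — 3 representations.

3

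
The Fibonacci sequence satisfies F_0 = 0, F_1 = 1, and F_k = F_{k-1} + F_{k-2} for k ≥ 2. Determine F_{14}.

377

Iterating the recurrence up to F_{6} = 8 and F_{5} = 5:
F_{7} = F_{6} + F_{5} = 8 + 5 = 13
F_{8} = F_{7} + F_{6} = 13 + 8 = 21
F_{9} = F_{8} + F_{7} = 21 + 13 = 34
F_{10} = F_{9} + F_{8} = 34 + 21 = 55
F_{11} = F_{10} + F_{9} = 55 + 34 = 89
F_{12} = F_{11} + F_{10} = 89 + 55 = 144
F_{13} = F_{12} + F_{11} = 144 + 89 = 233
F_{14} = F_{13} + F_{12} = 233 + 144 = 377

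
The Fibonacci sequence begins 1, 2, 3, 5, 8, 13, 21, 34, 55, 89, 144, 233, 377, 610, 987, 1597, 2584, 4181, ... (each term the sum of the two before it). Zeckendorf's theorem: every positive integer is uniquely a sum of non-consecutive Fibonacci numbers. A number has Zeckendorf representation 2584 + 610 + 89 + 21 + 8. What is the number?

3312

2584 + 610 + 89 + 21 + 8 = 3312.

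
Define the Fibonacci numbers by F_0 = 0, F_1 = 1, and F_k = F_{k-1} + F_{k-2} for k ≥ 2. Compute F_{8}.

F_{2} = F_{1} + F_{0} = 1 + 0 = 1
F_{3} = F_{2} + F_{1} = 1 + 1 = 2
F_{4} = F_{3} + F_{2} = 2 + 1 = 3
F_{5} = F_{4} + F_{3} = 3 + 2 = 5
F_{6} = F_{5} + F_{4} = 5 + 3 = 8
F_{7} = F_{6} + F_{5} = 8 + 5 = 13
F_{8} = F_{7} + F_{6} = 13 + 8 = 21

21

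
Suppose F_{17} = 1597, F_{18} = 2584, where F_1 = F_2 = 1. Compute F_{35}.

9227465

By the addition formula F_{m+n} = F_m F_{n+1} + F_{m−1} F_n with m=18, n=17: F_{35} = 2584·2584 + 1597·1597 = 6677056 + 2550409 = 9227465.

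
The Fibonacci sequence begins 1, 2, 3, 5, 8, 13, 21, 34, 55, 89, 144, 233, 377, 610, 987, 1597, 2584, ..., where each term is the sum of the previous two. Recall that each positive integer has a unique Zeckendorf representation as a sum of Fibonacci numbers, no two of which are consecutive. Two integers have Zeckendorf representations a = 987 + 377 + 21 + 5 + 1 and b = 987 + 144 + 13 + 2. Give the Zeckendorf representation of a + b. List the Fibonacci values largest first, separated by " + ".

The two numbers are 1391 and 1146, so their sum is 2537.
1597 ≤ 2537 < 2584, so take 1597; remainder 940
610 ≤ 940 < 987, so take 610; remainder 330
233 ≤ 330 < 377, so take 233; remainder 97
89 ≤ 97 < 144, so take 89; remainder 8
8 ≤ 8 < 13, so take 8; remainder 0

1597 + 610 + 233 + 89 + 8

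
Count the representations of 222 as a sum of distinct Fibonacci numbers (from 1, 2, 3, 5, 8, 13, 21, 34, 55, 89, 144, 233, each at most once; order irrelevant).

Each representation comes from the Zeckendorf form by replacing some F_k with F_{k−1} + F_{k−2} where possible.
222 = 144+55+21+2 = 144+55+13+8+2 = 144+55+13+5+3+2 = 144+34+21+13+8+2 = … (3 more), for 7 in all.

7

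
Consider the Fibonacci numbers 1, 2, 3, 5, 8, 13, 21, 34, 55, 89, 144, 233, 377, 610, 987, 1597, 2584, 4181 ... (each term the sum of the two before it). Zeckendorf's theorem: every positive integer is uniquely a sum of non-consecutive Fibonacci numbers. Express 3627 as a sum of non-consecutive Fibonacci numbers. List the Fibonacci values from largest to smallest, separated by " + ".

2584 ≤ 3627 < 4181, so take 2584; remainder 1043
987 ≤ 1043 < 1597, so take 987; remainder 56
55 ≤ 56 < 89, so take 55; remainder 1
1 ≤ 1 < 2, so take 1; remainder 0
So 3627 = 2584 + 987 + 55 + 1, with no two terms consecutive in the sequence.

2584 + 987 + 55 + 1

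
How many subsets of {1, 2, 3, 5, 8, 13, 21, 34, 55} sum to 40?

Each representation comes from the Zeckendorf form by replacing some F_k with F_{k−1} + F_{k−2} where possible.
40 = 34+5+1 = 34+3+2+1 = 21+13+5+1 = 21+13+3+2+1 = 21+8+5+3+2+1 — 5 representations.

5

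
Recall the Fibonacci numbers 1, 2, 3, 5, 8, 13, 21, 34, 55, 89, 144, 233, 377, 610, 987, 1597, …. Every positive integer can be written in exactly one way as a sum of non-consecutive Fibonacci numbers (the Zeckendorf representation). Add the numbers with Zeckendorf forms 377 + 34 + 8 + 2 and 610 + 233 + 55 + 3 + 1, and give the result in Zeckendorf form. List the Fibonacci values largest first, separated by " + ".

987 + 233 + 89 + 13 + 1

The two numbers are 421 and 902, so their sum is 1323.
Greedily peel off the largest Fibonacci term at each step:
take 987 (≤ 1323); 1323 − 987 = 336
take 233 (≤ 336); 336 − 233 = 103
take 89 (≤ 103); 103 − 89 = 14
take 13 (≤ 14); 14 − 13 = 1
take 1 (≤ 1); 1 − 1 = 0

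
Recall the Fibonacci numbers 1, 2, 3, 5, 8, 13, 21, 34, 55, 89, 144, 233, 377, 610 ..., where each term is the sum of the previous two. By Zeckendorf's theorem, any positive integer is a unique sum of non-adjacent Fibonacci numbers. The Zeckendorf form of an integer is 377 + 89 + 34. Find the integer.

377 + 89 + 34 = 500.

500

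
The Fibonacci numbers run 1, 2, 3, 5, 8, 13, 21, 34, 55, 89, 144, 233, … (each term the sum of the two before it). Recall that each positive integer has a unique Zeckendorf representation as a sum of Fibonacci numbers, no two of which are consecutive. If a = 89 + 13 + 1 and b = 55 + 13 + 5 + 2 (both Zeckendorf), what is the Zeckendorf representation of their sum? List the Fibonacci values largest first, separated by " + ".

144 + 34

The two numbers are 103 and 75, so their sum is 178.
Greedily peel off the largest Fibonacci term at each step:
take 144 (≤ 178); 178 − 144 = 34
take 34 (≤ 34); 34 − 34 = 0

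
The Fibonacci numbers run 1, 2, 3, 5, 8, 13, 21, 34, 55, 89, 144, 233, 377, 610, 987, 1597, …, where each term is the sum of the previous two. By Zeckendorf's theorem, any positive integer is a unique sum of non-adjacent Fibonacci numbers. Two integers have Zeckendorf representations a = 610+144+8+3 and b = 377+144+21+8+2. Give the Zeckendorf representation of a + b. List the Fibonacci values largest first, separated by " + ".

The two numbers are 765 and 552, so their sum is 1317.
1317 − 987 = 330
330 − 233 = 97
97 − 89 = 8
8 − 8 = 0

987 + 233 + 89 + 8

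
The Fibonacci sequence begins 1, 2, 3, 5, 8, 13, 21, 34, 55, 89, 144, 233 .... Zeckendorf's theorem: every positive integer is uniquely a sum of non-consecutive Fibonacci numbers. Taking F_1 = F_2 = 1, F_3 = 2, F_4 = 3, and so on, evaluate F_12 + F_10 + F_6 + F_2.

208

F_12 + F_10 + F_6 + F_2 = 144 + 55 + 8 + 1 = 208.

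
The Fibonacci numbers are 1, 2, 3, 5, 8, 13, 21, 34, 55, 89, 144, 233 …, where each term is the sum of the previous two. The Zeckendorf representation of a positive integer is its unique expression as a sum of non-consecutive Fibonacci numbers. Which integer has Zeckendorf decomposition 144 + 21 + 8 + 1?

144 + 21 + 8 + 1 = 174.

174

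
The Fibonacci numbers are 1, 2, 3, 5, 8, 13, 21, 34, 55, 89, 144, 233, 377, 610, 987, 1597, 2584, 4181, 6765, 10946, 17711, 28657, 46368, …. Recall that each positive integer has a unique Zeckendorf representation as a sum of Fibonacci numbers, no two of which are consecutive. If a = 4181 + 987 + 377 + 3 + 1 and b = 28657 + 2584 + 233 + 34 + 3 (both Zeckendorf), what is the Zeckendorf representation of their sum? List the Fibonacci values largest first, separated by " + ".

28657 + 6765 + 1597 + 34 + 5 + 2

The two numbers are 5549 and 31511, so their sum is 37060.
Greedy algorithm:
subtract 28657 from 37060: 8403 remains
subtract 6765 from 8403: 1638 remains
subtract 1597 from 1638: 41 remains
subtract 34 from 41: 7 remains
subtract 5 from 7: 2 remains
subtract 2 from 2: 0 remains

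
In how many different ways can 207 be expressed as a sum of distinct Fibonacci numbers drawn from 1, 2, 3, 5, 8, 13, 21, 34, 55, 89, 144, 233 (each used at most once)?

13

207 = 144+55+8 = 144+55+5+3 = 144+34+21+8 = 144+55+5+2+1 = 144+34+21+5+3 = … (8 more), for 13 in all.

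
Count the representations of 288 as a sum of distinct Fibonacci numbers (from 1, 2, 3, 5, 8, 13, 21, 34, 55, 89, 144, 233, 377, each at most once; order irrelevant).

10

288 = 233+55 = 233+34+21 = 144+89+55 = … (7 more), for 10 in all.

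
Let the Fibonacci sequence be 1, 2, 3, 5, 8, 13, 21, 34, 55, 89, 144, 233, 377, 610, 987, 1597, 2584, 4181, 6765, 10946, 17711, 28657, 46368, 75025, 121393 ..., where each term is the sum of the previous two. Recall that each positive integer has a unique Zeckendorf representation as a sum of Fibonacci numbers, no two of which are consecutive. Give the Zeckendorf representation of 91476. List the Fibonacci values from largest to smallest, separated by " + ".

75025 + 10946 + 4181 + 987 + 233 + 89 + 13 + 2

Greedy algorithm:
91476: greatest Fibonacci not exceeding it is 75025, leaving 16451
16451: greatest Fibonacci not exceeding it is 10946, leaving 5505
5505: greatest Fibonacci not exceeding it is 4181, leaving 1324
1324: greatest Fibonacci not exceeding it is 987, leaving 337
337: greatest Fibonacci not exceeding it is 233, leaving 104
104: greatest Fibonacci not exceeding it is 89, leaving 15
15: greatest Fibonacci not exceeding it is 13, leaving 2
2: greatest Fibonacci not exceeding it is 2, leaving 0
So 91476 = 75025 + 10946 + 4181 + 987 + 233 + 89 + 13 + 2, with no two terms consecutive in the sequence.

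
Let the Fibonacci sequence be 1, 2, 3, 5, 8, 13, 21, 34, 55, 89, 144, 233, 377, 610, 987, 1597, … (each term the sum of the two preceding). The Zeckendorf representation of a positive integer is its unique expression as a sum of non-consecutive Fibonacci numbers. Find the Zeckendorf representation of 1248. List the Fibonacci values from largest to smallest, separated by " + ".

987 + 233 + 21 + 5 + 2

Repeatedly subtract the largest Fibonacci number that fits:
987 ≤ 1248 < 1597, so take 987; remainder 261
233 ≤ 261 < 377, so take 233; remainder 28
21 ≤ 28 < 34, so take 21; remainder 7
5 ≤ 7 < 8, so take 5; remainder 2
2 ≤ 2 < 3, so take 2; remainder 0
So 1248 = 987 + 233 + 21 + 5 + 2, with no two terms consecutive in the sequence.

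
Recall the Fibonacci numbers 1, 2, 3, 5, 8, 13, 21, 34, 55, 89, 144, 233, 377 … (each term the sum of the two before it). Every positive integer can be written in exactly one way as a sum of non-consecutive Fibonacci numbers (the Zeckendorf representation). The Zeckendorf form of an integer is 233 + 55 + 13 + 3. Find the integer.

233 + 55 + 13 + 3 = 304.

304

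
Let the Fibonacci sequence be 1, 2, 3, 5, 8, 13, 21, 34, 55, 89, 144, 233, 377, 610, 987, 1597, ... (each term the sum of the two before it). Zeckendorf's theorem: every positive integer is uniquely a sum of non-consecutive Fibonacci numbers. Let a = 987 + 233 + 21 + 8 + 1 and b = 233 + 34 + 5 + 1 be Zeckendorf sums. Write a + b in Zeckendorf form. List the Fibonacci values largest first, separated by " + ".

The two numbers are 1250 and 273, so their sum is 1523.
1523 − 987 = 536
536 − 377 = 159
159 − 144 = 15
15 − 13 = 2
2 − 2 = 0

987 + 377 + 144 + 13 + 2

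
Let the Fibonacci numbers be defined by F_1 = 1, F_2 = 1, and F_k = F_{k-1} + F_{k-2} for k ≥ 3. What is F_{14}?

Iterating the recurrence up to F_{10} = 55 and F_{9} = 34:
F_{11} = F_{10} + F_{9} = 55 + 34 = 89
F_{12} = F_{11} + F_{10} = 89 + 55 = 144
F_{13} = F_{12} + F_{11} = 144 + 89 = 233
F_{14} = F_{13} + F_{12} = 233 + 144 = 377

377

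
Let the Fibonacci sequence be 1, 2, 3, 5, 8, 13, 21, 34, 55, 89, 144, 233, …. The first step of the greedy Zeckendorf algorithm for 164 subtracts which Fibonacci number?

144

144 ≤ 164 < 233, so the largest Fibonacci number not exceeding 164 is 144.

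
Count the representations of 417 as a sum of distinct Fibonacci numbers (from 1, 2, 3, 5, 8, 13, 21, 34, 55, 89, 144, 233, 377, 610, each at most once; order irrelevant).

15

417 = 377+34+5+1 = 377+34+3+2+1 = 377+21+13+5+1 = 233+144+34+5+1 = … (11 more), for 15 in all.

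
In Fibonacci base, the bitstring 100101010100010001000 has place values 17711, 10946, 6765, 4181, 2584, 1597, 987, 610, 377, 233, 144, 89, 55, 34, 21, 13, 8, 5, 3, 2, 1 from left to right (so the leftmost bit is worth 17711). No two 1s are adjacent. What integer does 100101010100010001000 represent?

Summing the place values of the 1 bits: 17711 + 4181 + 1597 + 610 + 233 + 34 + 5 = 24371.

24371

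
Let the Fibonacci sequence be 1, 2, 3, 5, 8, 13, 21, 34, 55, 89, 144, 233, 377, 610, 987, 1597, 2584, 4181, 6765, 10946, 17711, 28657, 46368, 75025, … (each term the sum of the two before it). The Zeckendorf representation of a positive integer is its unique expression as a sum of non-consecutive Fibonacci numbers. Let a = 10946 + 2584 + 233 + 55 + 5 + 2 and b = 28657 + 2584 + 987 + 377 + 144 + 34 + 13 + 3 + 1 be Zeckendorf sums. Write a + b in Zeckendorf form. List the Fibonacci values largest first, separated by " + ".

46368 + 233 + 21 + 3

The two numbers are 13825 and 32800, so their sum is 46625.
46625 − 46368 = 257
257 − 233 = 24
24 − 21 = 3
3 − 3 = 0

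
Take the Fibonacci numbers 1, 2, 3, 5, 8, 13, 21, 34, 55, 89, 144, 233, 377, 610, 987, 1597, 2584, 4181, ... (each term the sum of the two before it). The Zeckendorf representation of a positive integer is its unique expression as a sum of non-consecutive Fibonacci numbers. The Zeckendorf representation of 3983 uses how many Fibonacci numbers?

5

largest Fibonacci ≤ 3983 is 2584; 3983 − 2584 = 1399
largest Fibonacci ≤ 1399 is 987; 1399 − 987 = 412
largest Fibonacci ≤ 412 is 377; 412 − 377 = 35
largest Fibonacci ≤ 35 is 34; 35 − 34 = 1
largest Fibonacci ≤ 1 is 1; 1 − 1 = 0
3983 = 2584 + 987 + 377 + 34 + 1, which has 5 terms.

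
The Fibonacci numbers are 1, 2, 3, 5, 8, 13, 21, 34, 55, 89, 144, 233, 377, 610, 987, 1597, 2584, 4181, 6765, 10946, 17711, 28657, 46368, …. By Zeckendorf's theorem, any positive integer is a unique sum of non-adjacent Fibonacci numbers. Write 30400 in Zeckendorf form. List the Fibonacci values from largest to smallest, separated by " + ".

28657 + 1597 + 144 + 2

28657 ≤ 30400 < 46368, so take 28657; remainder 1743
1597 ≤ 1743 < 2584, so take 1597; remainder 146
144 ≤ 146 < 233, so take 144; remainder 2
2 ≤ 2 < 3, so take 2; remainder 0
So 30400 = 28657 + 1597 + 144 + 2, with no two terms consecutive in the sequence.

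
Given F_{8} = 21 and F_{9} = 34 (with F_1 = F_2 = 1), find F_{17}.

By F_{2k+1} = F_k² + F_{k+1}²: F_{17} = 21² + 34² = 441 + 1156 = 1597.

1597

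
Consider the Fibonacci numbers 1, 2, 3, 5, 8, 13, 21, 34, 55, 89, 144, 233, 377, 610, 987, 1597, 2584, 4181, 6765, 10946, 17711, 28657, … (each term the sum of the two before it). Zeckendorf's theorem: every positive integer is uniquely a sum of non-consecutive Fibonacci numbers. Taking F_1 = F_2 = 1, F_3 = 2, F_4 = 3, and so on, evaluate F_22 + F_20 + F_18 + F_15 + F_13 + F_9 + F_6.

27945

F_22 + F_20 + F_18 + F_15 + F_13 + F_9 + F_6 = 17711 + 6765 + 2584 + 610 + 233 + 34 + 8 = 27945.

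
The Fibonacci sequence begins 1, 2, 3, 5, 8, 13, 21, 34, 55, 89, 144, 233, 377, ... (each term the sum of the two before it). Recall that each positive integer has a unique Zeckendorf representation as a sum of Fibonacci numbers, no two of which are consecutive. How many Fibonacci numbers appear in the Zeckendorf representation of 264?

4

Greedy algorithm:
subtract 233 from 264: 31 remains
subtract 21 from 31: 10 remains
subtract 8 from 10: 2 remains
subtract 2 from 2: 0 remains
264 = 233 + 21 + 8 + 2, which has 4 terms.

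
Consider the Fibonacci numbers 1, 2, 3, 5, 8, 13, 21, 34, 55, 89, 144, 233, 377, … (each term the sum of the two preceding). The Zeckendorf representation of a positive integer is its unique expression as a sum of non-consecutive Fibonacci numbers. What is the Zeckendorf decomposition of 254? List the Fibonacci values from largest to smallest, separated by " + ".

233 + 21

254 − 233 = 21
21 − 21 = 0
So 254 = 233 + 21, with no two terms consecutive in the sequence.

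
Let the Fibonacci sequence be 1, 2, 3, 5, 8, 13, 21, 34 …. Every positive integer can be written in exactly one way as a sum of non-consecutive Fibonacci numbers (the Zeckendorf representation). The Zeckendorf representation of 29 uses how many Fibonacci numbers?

2

Greedily peel off the largest Fibonacci term at each step:
subtract 21 from 29: 8 remains
subtract 8 from 8: 0 remains
29 = 21 + 8, which has 2 terms.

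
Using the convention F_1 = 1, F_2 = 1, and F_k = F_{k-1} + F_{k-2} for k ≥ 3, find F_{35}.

Iterating the recurrence up to F_{27} = 196418 and F_{26} = 121393:
F_{28} = F_{27} + F_{26} = 196418 + 121393 = 317811
F_{29} = F_{28} + F_{27} = 317811 + 196418 = 514229
F_{30} = F_{29} + F_{28} = 514229 + 317811 = 832040
F_{31} = F_{30} + F_{29} = 832040 + 514229 = 1346269
F_{32} = F_{31} + F_{30} = 1346269 + 832040 = 2178309
F_{33} = F_{32} + F_{31} = 2178309 + 1346269 = 3524578
F_{34} = F_{33} + F_{32} = 3524578 + 2178309 = 5702887
F_{35} = F_{34} + F_{33} = 5702887 + 3524578 = 9227465

9227465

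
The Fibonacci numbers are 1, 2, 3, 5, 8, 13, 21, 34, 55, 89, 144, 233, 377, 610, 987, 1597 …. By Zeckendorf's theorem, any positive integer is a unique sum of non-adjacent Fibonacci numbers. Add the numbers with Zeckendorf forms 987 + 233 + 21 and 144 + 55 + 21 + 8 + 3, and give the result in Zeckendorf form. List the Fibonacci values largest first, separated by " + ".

987 + 377 + 89 + 13 + 5 + 1

The two numbers are 1241 and 231, so their sum is 1472.
take 987 (≤ 1472); 1472 − 987 = 485
take 377 (≤ 485); 485 − 377 = 108
take 89 (≤ 108); 108 − 89 = 19
take 13 (≤ 19); 19 − 13 = 6
take 5 (≤ 6); 6 − 5 = 1
take 1 (≤ 1); 1 − 1 = 0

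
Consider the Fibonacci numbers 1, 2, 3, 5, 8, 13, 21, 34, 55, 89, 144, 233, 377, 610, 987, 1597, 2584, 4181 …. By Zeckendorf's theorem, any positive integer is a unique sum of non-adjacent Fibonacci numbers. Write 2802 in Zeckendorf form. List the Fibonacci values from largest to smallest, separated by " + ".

Greedy algorithm:
subtract 2584 from 2802: 218 remains
subtract 144 from 218: 74 remains
subtract 55 from 74: 19 remains
subtract 13 from 19: 6 remains
subtract 5 from 6: 1 remains
subtract 1 from 1: 0 remains
So 2802 = 2584 + 144 + 55 + 13 + 5 + 1, with no two terms consecutive in the sequence.

2584 + 144 + 55 + 13 + 5 + 1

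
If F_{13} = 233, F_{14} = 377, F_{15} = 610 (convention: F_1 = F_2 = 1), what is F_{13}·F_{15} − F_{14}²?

233·610 − 377² = 142130 − 142129 = 1. (Cassini's identity: F_{k−1}F_{k+1} − F_k² = (−1)^k.)

1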